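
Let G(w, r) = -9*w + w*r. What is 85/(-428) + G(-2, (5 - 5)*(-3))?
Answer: 7619/428 ≈ 17.801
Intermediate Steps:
G(w, r) = -9*w + r*w
85/(-428) + G(-2, (5 - 5)*(-3)) = 85/(-428) - 2*(-9 + (5 - 5)*(-3)) = 85*(-1/428) - 2*(-9 + 0*(-3)) = -85/428 - 2*(-9 + 0) = -85/428 - 2*(-9) = -85/428 + 18 = 7619/428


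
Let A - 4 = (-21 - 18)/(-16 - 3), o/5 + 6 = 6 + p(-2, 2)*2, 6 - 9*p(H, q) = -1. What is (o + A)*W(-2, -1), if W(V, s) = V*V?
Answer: 9460/171 ≈ 55.322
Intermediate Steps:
p(H, q) = 7/9 (p(H, q) = ⅔ - ⅑*(-1) = ⅔ + ⅑ = 7/9)
W(V, s) = V²
o = 70/9 (o = -30 + 5*(6 + (7/9)*2) = -30 + 5*(6 + 14/9) = -30 + 5*(68/9) = -30 + 340/9 = 70/9 ≈ 7.7778)
A = 115/19 (A = 4 + (-21 - 18)/(-16 - 3) = 4 - 39/(-19) = 4 - 39*(-1/19) = 4 + 39/19 = 115/19 ≈ 6.0526)
(o + A)*W(-2, -1) = (70/9 + 115/19)*(-2)² = (2365/171)*4 = 9460/171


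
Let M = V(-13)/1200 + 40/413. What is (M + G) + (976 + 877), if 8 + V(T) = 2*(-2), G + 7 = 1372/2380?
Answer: 1296542319/702100 ≈ 1846.7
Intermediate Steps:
G = -546/85 (G = -7 + 1372/2380 = -7 + 1372*(1/2380) = -7 + 49/85 = -546/85 ≈ -6.4235)
V(T) = -12 (V(T) = -8 + 2*(-2) = -8 - 4 = -12)
M = 3587/41300 (M = -12/1200 + 40/413 = -12*1/1200 + 40*(1/413) = -1/100 + 40/413 = 3587/41300 ≈ 0.086852)
(M + G) + (976 + 877) = (3587/41300 - 546/85) + (976 + 877) = -4448981/702100 + 1853 = 1296542319/702100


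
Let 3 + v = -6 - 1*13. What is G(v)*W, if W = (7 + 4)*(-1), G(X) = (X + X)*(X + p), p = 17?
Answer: -2420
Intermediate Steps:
v = -22 (v = -3 + (-6 - 1*13) = -3 + (-6 - 13) = -3 - 19 = -22)
G(X) = 2*X*(17 + X) (G(X) = (X + X)*(X + 17) = (2*X)*(17 + X) = 2*X*(17 + X))
W = -11 (W = 11*(-1) = -11)
G(v)*W = (2*(-22)*(17 - 22))*(-11) = (2*(-22)*(-5))*(-11) = 220*(-11) = -2420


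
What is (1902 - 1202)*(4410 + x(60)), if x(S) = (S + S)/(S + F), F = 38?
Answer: 21615000/7 ≈ 3.0879e+6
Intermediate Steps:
x(S) = 2*S/(38 + S) (x(S) = (S + S)/(S + 38) = (2*S)/(38 + S) = 2*S/(38 + S))
(1902 - 1202)*(4410 + x(60)) = (1902 - 1202)*(4410 + 2*60/(38 + 60)) = 700*(4410 + 2*60/98) = 700*(4410 + 2*60*(1/98)) = 700*(4410 + 60/49) = 700*(216150/49) = 21615000/7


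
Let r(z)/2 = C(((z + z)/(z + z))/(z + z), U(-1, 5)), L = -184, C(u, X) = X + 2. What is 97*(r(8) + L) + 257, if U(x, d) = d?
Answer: -16233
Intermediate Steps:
C(u, X) = 2 + X
r(z) = 14 (r(z) = 2*(2 + 5) = 2*7 = 14)
97*(r(8) + L) + 257 = 97*(14 - 184) + 257 = 97*(-170) + 257 = -16490 + 257 = -16233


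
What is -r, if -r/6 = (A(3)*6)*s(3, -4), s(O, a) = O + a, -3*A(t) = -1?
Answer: -12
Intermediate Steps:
A(t) = ⅓ (A(t) = -⅓*(-1) = ⅓)
r = 12 (r = -6*(⅓)*6*(3 - 4) = -12*(-1) = -6*(-2) = 12)
-r = -1*12 = -12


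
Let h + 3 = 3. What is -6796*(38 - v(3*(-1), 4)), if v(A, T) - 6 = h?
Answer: -217472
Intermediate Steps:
h = 0 (h = -3 + 3 = 0)
v(A, T) = 6 (v(A, T) = 6 + 0 = 6)
-6796*(38 - v(3*(-1), 4)) = -6796*(38 - 1*6) = -6796*(38 - 6) = -6796*32 = -217472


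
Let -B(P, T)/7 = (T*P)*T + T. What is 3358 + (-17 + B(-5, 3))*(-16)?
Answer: -1074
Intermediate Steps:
B(P, T) = -7*T - 7*P*T² (B(P, T) = -7*((T*P)*T + T) = -7*((P*T)*T + T) = -7*(P*T² + T) = -7*(T + P*T²) = -7*T - 7*P*T²)
3358 + (-17 + B(-5, 3))*(-16) = 3358 + (-17 - 7*3*(1 - 5*3))*(-16) = 3358 + (-17 - 7*3*(1 - 15))*(-16) = 3358 + (-17 - 7*3*(-14))*(-16) = 3358 + (-17 + 294)*(-16) = 3358 + 277*(-16) = 3358 - 4432 = -1074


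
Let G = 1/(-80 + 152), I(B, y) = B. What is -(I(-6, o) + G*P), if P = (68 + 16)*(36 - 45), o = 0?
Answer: 33/2 ≈ 16.500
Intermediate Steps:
P = -756 (P = 84*(-9) = -756)
G = 1/72 ≈ 0.013889
-(I(-6, o) + G*P) = -(-6 + (1/72)*(-756)) = -(-6 - 21/2) = -1*(-33/2) = 33/2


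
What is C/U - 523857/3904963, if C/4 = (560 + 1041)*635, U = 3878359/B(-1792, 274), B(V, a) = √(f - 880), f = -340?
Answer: -12777/95243 + 8133080*I*√305/3878359 ≈ -0.13415 + 36.623*I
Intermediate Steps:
B(V, a) = 2*I*√305 (B(V, a) = √(-340 - 880) = √(-1220) = 2*I*√305)
U = -3878359*I*√305/610 (U = 3878359/((2*I*√305)) = 3878359*(-I*√305/610) = -3878359*I*√305/610 ≈ -1.1104e+5*I)
C = 4066540 (C = 4*((560 + 1041)*635) = 4*(1601*635) = 4*1016635 = 4066540)
C/U - 523857/3904963 = 4066540/((-3878359*I*√305/610)) - 523857/3904963 = 4066540*(2*I*√305/3878359) - 523857*1/3904963 = 8133080*I*√305/3878359 - 12777/95243 = -12777/95243 + 8133080*I*√305/3878359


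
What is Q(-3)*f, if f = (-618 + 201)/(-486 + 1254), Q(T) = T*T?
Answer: -1251/256 ≈ -4.8867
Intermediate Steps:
Q(T) = T²
f = -139/256 (f = -417/768 = -417*1/768 = -139/256 ≈ -0.54297)
Q(-3)*f = (-3)²*(-139/256) = 9*(-139/256) = -1251/256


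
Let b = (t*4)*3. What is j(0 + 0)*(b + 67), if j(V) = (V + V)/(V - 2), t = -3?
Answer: 0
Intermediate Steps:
j(V) = 2*V/(-2 + V) (j(V) = (2*V)/(-2 + V) = 2*V/(-2 + V))
b = -36 (b = -3*4*3 = -12*3 = -36)
j(0 + 0)*(b + 67) = (2*(0 + 0)/(-2 + (0 + 0)))*(-36 + 67) = (2*0/(-2 + 0))*31 = (2*0/(-2))*31 = (2*0*(-1/2))*31 = 0*31 = 0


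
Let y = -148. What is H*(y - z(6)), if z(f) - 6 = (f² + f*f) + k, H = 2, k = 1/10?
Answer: -2261/5 ≈ -452.20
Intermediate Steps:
k = ⅒ ≈ 0.10000
z(f) = 61/10 + 2*f² (z(f) = 6 + ((f² + f*f) + ⅒) = 6 + ((f² + f²) + ⅒) = 6 + (2*f² + ⅒) = 6 + (⅒ + 2*f²) = 61/10 + 2*f²)
H*(y - z(6)) = 2*(-148 - (61/10 + 2*6²)) = 2*(-148 - (61/10 + 2*36)) = 2*(-148 - (61/10 + 72)) = 2*(-148 - 1*781/10) = 2*(-148 - 781/10) = 2*(-2261/10) = -2261/5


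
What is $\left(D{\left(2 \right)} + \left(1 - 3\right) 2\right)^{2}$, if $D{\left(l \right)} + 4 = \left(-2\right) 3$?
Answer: $196$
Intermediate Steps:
$D{\left(l \right)} = -10$ ($D{\left(l \right)} = -4 - 6 = -10$)
$\left(D{\left(2 \right)} + \left(1 - 3\right) 2\right)^{2} = \left(-10 + \left(1 - 3\right) 2\right)^{2} = \left(-10 - 4\right)^{2} = \left(-14\right)^{2} = 196$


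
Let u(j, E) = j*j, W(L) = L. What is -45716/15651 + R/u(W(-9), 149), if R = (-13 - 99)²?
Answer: 21402572/140859 ≈ 151.94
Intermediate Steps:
R = 12544 (R = (-112)² = 12544)
u(j, E) = j²
-45716/15651 + R/u(W(-9), 149) = -45716/15651 + 12544/((-9)²) = -45716*1/15651 + 12544/81 = -45716/15651 + 12544*(1/81) = -45716/15651 + 12544/81 = 21402572/140859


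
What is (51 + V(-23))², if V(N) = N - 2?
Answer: 676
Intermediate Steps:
V(N) = -2 + N
(51 + V(-23))² = (51 + (-2 - 23))² = (51 - 25)² = 26² = 676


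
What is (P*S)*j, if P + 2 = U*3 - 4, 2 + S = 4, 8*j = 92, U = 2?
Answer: 0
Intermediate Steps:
j = 23/2 (j = (⅛)*92 = 23/2 ≈ 11.500)
S = 2 (S = -2 + 4 = 2)
P = 0 (P = -2 + (2*3 - 4) = -2 + (6 - 4) = -2 + 2 = 0)
(P*S)*j = (0*2)*(23/2) = 0*(23/2) = 0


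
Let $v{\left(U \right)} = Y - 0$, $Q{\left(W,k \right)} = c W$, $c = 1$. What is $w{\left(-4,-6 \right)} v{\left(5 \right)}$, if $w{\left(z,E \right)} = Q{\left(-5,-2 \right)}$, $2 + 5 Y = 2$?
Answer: $0$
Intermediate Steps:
$Y = 0$ ($Y = - \frac{2}{5} + \frac{1}{5} \cdot 2 = - \frac{2}{5} + \frac{2}{5} = 0$)
$Q{\left(W,k \right)} = W$ ($Q{\left(W,k \right)} = 1 W = W$)
$w{\left(z,E \right)} = -5$
$v{\left(U \right)} = 0$ ($v{\left(U \right)} = 0 - 0 = 0 + 0 = 0$)
$w{\left(-4,-6 \right)} v{\left(5 \right)} = \left(-5\right) 0 = 0$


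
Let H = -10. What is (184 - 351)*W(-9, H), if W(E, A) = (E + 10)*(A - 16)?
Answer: 4342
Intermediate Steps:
W(E, A) = (-16 + A)*(10 + E) (W(E, A) = (10 + E)*(-16 + A) = (-16 + A)*(10 + E))
(184 - 351)*W(-9, H) = (184 - 351)*(-160 - 16*(-9) + 10*(-10) - 10*(-9)) = -167*(-160 + 144 - 100 + 90) = -167*(-26) = 4342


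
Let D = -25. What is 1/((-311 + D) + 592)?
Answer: 1/256 ≈ 0.0039063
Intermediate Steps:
1/((-311 + D) + 592) = 1/((-311 - 25) + 592) = 1/(-336 + 592) = 1/256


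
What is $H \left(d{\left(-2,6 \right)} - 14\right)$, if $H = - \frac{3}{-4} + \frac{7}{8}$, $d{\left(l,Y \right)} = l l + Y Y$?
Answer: $\frac{169}{4} \approx 42.25$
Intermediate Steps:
$d{\left(l,Y \right)} = Y^{2} + l^{2}$ ($d{\left(l,Y \right)} = l^{2} + Y^{2} = Y^{2} + l^{2}$)
$H = \frac{13}{8}$ ($H = \left(-3\right) \left(- \frac{1}{4}\right) + 7 \cdot \frac{1}{8} = \frac{3}{4} + \frac{7}{8} = \frac{13}{8} \approx 1.625$)
$H \left(d{\left(-2,6 \right)} - 14\right) = \frac{13 \left(\left(6^{2} + \left(-2\right)^{2}\right) - 14\right)}{8} = \frac{13 \left(\left(36 + 4\right) - 14\right)}{8} = \frac{13 \left(40 - 14\right)}{8} = \frac{13}{8} \cdot 26 = \frac{169}{4}$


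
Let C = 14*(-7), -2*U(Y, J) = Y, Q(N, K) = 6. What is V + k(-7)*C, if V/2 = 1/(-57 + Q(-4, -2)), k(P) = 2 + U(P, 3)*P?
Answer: 112453/51 ≈ 2205.0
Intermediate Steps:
U(Y, J) = -Y/2
k(P) = 2 - P²/2 (k(P) = 2 + (-P/2)*P = 2 - P²/2)
C = -98
V = -2/51 (V = 2/(-57 + 6) = 2/(-51) = 2*(-1/51) = -2/51 ≈ -0.039216)
V + k(-7)*C = -2/51 + (2 - ½*(-7)²)*(-98) = -2/51 + (2 - ½*49)*(-98) = -2/51 + (2 - 49/2)*(-98) = -2/51 - 45/2*(-98) = -2/51 + 2205 = 112453/51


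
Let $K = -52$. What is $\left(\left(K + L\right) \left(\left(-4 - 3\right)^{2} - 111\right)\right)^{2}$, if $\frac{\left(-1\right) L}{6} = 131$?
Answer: $2699425936$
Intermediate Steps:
$L = -786$ ($L = \left(-6\right) 131 = -786$)
$\left(\left(K + L\right) \left(\left(-4 - 3\right)^{2} - 111\right)\right)^{2} = \left(\left(-52 - 786\right) \left(\left(-4 - 3\right)^{2} - 111\right)\right)^{2} = \left(- 838 \left(\left(-7\right)^{2} - 111\right)\right)^{2} = \left(- 838 \left(49 - 111\right)\right)^{2} = \left(\left(-838\right) \left(-62\right)\right)^{2} = 51956^{2} = 2699425936$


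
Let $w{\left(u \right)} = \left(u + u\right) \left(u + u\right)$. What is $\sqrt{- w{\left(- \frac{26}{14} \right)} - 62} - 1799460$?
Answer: $-1799460 + \frac{i \sqrt{3714}}{7} \approx -1.7995 \cdot 10^{6} + 8.7061 i$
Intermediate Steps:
$w{\left(u \right)} = 4 u^{2}$ ($w{\left(u \right)} = 2 u 2 u = 4 u^{2}$)
$\sqrt{- w{\left(- \frac{26}{14} \right)} - 62} - 1799460 = \sqrt{- 4 \left(- \frac{26}{14}\right)^{2} - 62} - 1799460 = \sqrt{- 4 \left(\left(-26\right) \frac{1}{14}\right)^{2} - 62} - 1799460 = \sqrt{- 4 \left(- \frac{13}{7}\right)^{2} - 62} - 1799460 = \sqrt{- \frac{4 \cdot 169}{49} - 62} - 1799460 = \sqrt{\left(-1\right) \frac{676}{49} - 62} - 1799460 = \sqrt{- \frac{676}{49} - 62} - 1799460 = \sqrt{- \frac{3714}{49}} - 1799460 = \frac{i \sqrt{3714}}{7} - 1799460 = -1799460 + \frac{i \sqrt{3714}}{7}$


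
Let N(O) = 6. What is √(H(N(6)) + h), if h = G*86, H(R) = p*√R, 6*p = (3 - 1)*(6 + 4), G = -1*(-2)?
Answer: √(1548 + 30*√6)/3 ≈ 13.423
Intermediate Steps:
G = 2
p = 10/3 (p = ((3 - 1)*(6 + 4))/6 = (2*10)/6 = (⅙)*20 = 10/3 ≈ 3.3333)
H(R) = 10*√R/3
h = 172 (h = 2*86 = 172)
√(H(N(6)) + h) = √(10*√6/3 + 172) = √(172 + 10*√6/3)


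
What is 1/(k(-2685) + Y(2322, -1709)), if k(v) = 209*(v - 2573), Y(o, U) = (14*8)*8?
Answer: -1/1098026 ≈ -9.1073e-7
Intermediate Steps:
Y(o, U) = 896 (Y(o, U) = 112*8 = 896)
k(v) = -537757 + 209*v (k(v) = 209*(-2573 + v) = -537757 + 209*v)
1/(k(-2685) + Y(2322, -1709)) = 1/((-537757 + 209*(-2685)) + 896) = 1/((-537757 - 561165) + 896) = 1/(-1098922 + 896) = 1/(-1098026) = -1/1098026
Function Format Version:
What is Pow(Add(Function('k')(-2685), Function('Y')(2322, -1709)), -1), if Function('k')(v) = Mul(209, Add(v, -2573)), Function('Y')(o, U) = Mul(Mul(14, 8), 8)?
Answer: Rational(-1, 1098026) ≈ -9.1073e-7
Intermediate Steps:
Function('Y')(o, U) = 896 (Function('Y')(o, U) = Mul(112, 8) = 896)
Function('k')(v) = Add(-537757, Mul(209, v)) (Function('k')(v) = Mul(209, Add(-2573, v)) = Add(-537757, Mul(209, v)))
Pow(Add(Function('k')(-2685), Function('Y')(2322, -1709)), -1) = Pow(Add(Add(-537757, Mul(209, -2685)), 896), -1) = Pow(Add(Add(-537757, -561165), 896), -1) = Pow(Add(-1098922, 896), -1) = Pow(-1098026, -1) = Rational(-1, 1098026)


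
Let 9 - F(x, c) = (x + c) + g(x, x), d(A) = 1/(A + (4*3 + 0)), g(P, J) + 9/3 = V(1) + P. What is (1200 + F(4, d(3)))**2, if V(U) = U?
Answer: 325585936/225 ≈ 1.4470e+6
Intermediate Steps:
g(P, J) = -2 + P (g(P, J) = -3 + (1 + P) = -2 + P)
d(A) = 1/(12 + A) (d(A) = 1/(A + (12 + 0)) = 1/(A + 12) = 1/(12 + A))
F(x, c) = 11 - c - 2*x (F(x, c) = 9 - ((x + c) + (-2 + x)) = 9 - ((c + x) + (-2 + x)) = 9 - (-2 + c + 2*x) = 9 + (2 - c - 2*x) = 11 - c - 2*x)
(1200 + F(4, d(3)))**2 = (1200 + (11 - 1/(12 + 3) - 2*4))**2 = (1200 + (11 - 1/15 - 8))**2 = (1200 + 44/15)**2 = (18044/15)**2 = 325585936/225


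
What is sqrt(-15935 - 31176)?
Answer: I*sqrt(47111) ≈ 217.05*I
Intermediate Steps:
sqrt(-15935 - 31176) = sqrt(-47111) = I*sqrt(47111)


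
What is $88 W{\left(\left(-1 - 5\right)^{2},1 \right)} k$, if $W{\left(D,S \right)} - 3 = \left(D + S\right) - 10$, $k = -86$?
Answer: $-227040$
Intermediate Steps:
$W{\left(D,S \right)} = -7 + D + S$ ($W{\left(D,S \right)} = 3 - \left(10 - D - S\right) = 3 + \left(-10 + D + S\right) = -7 + D + S$)
$88 W{\left(\left(-1 - 5\right)^{2},1 \right)} k = 88 \left(-7 + \left(-1 - 5\right)^{2} + 1\right) \left(-86\right) = 88 \left(-7 + \left(-6\right)^{2} + 1\right) \left(-86\right) = 88 \left(-7 + 36 + 1\right) \left(-86\right) = 88 \cdot 30 \left(-86\right) = 2640 \left(-86\right) = -227040$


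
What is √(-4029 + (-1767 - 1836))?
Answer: 12*I*√53 ≈ 87.361*I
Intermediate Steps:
√(-4029 + (-1767 - 1836)) = √(-4029 - 3603) = √(-7632) = 12*I*√53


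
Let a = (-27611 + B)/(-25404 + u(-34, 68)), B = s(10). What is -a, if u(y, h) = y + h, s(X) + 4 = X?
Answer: -5521/5074 ≈ -1.0881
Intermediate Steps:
s(X) = -4 + X
B = 6 (B = -4 + 10 = 6)
u(y, h) = h + y
a = 5521/5074 (a = (-27611 + 6)/(-25404 + (68 - 34)) = -27605/(-25404 + 34) = -27605/(-25370) = -27605*(-1/25370) = 5521/5074 ≈ 1.0881)
-a = -1*5521/5074 = -5521/5074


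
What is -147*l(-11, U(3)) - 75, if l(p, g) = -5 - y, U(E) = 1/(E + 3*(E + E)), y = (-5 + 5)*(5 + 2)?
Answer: 660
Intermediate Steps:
y = 0 (y = 0*7 = 0)
U(E) = 1/(7*E) (U(E) = 1/(E + 3*(2*E)) = 1/(E + 6*E) = 1/(7*E))
l(p, g) = -5 (l(p, g) = -5 - 1*0 = -5 + 0 = -5)
-147*l(-11, U(3)) - 75 = -147*(-5) - 75 = 735 - 75 = 660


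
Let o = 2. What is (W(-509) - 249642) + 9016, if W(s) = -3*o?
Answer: -240632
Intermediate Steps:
W(s) = -6 (W(s) = -3*2 = -6)
(W(-509) - 249642) + 9016 = (-6 - 249642) + 9016 = -249648 + 9016 = -240632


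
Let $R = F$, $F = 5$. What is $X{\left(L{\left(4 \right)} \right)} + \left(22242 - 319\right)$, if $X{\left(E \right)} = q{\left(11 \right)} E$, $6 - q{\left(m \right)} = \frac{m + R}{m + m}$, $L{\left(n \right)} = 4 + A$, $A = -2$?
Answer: $\frac{241269}{11} \approx 21934.0$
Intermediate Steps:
$L{\left(n \right)} = 2$ ($L{\left(n \right)} = 4 - 2 = 2$)
$R = 5$
$q{\left(m \right)} = 6 - \frac{5 + m}{2 m}$ ($q{\left(m \right)} = 6 - \frac{m + 5}{m + m} = 6 - \frac{5 + m}{2 m}$)
$X{\left(E \right)} = \frac{58 E}{11}$ ($X{\left(E \right)} = \frac{-5 + 11 \cdot 11}{2 \cdot 11} E = \frac{1}{2} \cdot \frac{1}{11} \left(-5 + 121\right) E = \frac{1}{2} \cdot \frac{1}{11} \cdot 116 E = \frac{58 E}{11}$)
$X{\left(L{\left(4 \right)} \right)} + \left(22242 - 319\right) = \frac{58}{11} \cdot 2 + \left(22242 - 319\right) = \frac{116}{11} + 21923 = \frac{241269}{11}$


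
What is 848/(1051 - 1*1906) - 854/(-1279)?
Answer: -354422/1093545 ≈ -0.32410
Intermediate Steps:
848/(1051 - 1*1906) - 854/(-1279) = 848/(1051 - 1906) - 854*(-1/1279) = 848/(-855) + 854/1279 = 848*(-1/855) + 854/1279 = -848/855 + 854/1279 = -354422/1093545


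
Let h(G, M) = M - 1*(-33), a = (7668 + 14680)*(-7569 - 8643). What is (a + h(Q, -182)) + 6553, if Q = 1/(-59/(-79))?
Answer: -362299372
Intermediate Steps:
Q = 79/59 (Q = 1/(-59*(-1/79)) = 1/(59/79) = 79/59 ≈ 1.3390)
a = -362305776 (a = 22348*(-16212) = -362305776)
h(G, M) = 33 + M (h(G, M) = M + 33 = 33 + M)
(a + h(Q, -182)) + 6553 = (-362305776 + (33 - 182)) + 6553 = (-362305776 - 149) + 6553 = -362305925 + 6553 = -362299372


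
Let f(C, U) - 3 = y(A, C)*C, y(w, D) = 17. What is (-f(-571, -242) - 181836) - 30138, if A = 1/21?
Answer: -202270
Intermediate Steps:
A = 1/21 ≈ 0.047619
f(C, U) = 3 + 17*C
(-f(-571, -242) - 181836) - 30138 = (-(3 + 17*(-571)) - 181836) - 30138 = (-(3 - 9707) - 181836) - 30138 = (-1*(-9704) - 181836) - 30138 = (9704 - 181836) - 30138 = -172132 - 30138 = -202270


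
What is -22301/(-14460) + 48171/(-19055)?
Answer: -54321421/55107060 ≈ -0.98574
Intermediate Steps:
-22301/(-14460) + 48171/(-19055) = -22301*(-1/14460) + 48171*(-1/19055) = 22301/14460 - 48171/19055 = -54321421/55107060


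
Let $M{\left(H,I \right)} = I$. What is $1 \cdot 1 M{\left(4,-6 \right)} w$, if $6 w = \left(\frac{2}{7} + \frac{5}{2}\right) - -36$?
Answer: $- \frac{543}{14} \approx -38.786$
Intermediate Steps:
$w = \frac{181}{28}$ ($w = \frac{\left(\frac{2}{7} + \frac{5}{2}\right) - -36}{6} = \frac{\left(2 \cdot \frac{1}{7} + 5 \cdot \frac{1}{2}\right) + 36}{6} = \frac{\left(\frac{2}{7} + \frac{5}{2}\right) + 36}{6} = \frac{\frac{39}{14} + 36}{6} = \frac{1}{6} \cdot \frac{543}{14} = \frac{181}{28} \approx 6.4643$)
$1 \cdot 1 M{\left(4,-6 \right)} w = 1 \cdot 1 \left(-6\right) \frac{181}{28} = 1 \left(-6\right) \frac{181}{28} = \left(-6\right) \frac{181}{28} = - \frac{543}{14}$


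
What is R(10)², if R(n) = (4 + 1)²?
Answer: 625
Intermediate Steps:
R(n) = 25 (R(n) = 5² = 25)
R(10)² = 25² = 625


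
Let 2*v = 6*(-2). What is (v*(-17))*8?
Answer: 816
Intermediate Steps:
v = -6 (v = (6*(-2))/2 = (1/2)*(-12) = -6)
(v*(-17))*8 = -6*(-17)*8 = 102*8 = 816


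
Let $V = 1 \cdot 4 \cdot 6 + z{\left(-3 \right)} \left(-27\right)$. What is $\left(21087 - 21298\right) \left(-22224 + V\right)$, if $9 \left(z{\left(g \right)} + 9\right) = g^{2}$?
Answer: $4638624$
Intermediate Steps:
$z{\left(g \right)} = -9 + \frac{g^{2}}{9}$
$V = 240$ ($V = 1 \cdot 4 \cdot 6 + \left(-9 + \frac{\left(-3\right)^{2}}{9}\right) \left(-27\right) = 4 \cdot 6 + \left(-9 + \frac{1}{9} \cdot 9\right) \left(-27\right) = 24 + \left(-9 + 1\right) \left(-27\right) = 24 - -216 = 24 + 216 = 240$)
$\left(21087 - 21298\right) \left(-22224 + V\right) = \left(21087 - 21298\right) \left(-22224 + 240\right) = \left(-211\right) \left(-21984\right) = 4638624$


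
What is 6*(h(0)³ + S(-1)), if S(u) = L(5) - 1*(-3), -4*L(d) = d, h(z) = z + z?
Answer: 21/2 ≈ 10.500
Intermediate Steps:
h(z) = 2*z
L(d) = -d/4
S(u) = 7/4 (S(u) = -¼*5 - 1*(-3) = -5/4 + 3 = 7/4)
6*(h(0)³ + S(-1)) = 6*((2*0)³ + 7/4) = 6*(0³ + 7/4) = 6*(0 + 7/4) = 6*(7/4) = 21/2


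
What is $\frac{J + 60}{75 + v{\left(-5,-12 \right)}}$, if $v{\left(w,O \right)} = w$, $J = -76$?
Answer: $- \frac{8}{35} \approx -0.22857$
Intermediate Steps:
$\frac{J + 60}{75 + v{\left(-5,-12 \right)}} = \frac{-76 + 60}{75 - 5} = - \frac{16}{70} = \left(-16\right) \frac{1}{70} = - \frac{8}{35}$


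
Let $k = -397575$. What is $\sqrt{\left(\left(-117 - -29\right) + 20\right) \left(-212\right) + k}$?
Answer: $i \sqrt{383159} \approx 619.0 i$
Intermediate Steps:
$\sqrt{\left(\left(-117 - -29\right) + 20\right) \left(-212\right) + k} = \sqrt{\left(\left(-117 - -29\right) + 20\right) \left(-212\right) - 397575} = \sqrt{\left(\left(-117 + 29\right) + 20\right) \left(-212\right) - 397575} = \sqrt{\left(-88 + 20\right) \left(-212\right) - 397575} = \sqrt{\left(-68\right) \left(-212\right) - 397575} = \sqrt{14416 - 397575} = \sqrt{-383159} = i \sqrt{383159}$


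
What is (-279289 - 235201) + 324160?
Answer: -190330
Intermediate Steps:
(-279289 - 235201) + 324160 = -514490 + 324160 = -190330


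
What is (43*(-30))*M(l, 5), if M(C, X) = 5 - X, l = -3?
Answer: 0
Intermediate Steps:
(43*(-30))*M(l, 5) = (43*(-30))*(5 - 1*5) = -1290*(5 - 5) = -1290*0 = 0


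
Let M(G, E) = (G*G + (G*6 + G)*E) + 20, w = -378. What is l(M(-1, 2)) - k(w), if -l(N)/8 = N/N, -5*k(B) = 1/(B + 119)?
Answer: -10361/1295 ≈ -8.0008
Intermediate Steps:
M(G, E) = 20 + G² + 7*E*G (M(G, E) = (G² + (6*G + G)*E) + 20 = (G² + (7*G)*E) + 20 = (G² + 7*E*G) + 20 = 20 + G² + 7*E*G)
k(B) = -1/(5*(119 + B)) (k(B) = -1/(5*(B + 119)) = -1/(5*(119 + B)))
l(N) = -8 (l(N) = -8*N/N = -8*1 = -8)
l(M(-1, 2)) - k(w) = -8 - (-1)/(595 + 5*(-378)) = -8 - (-1)/(595 - 1890) = -8 - (-1)/(-1295) = -8 - (-1)*(-1)/1295 = -8 - 1*1/1295 = -8 - 1/1295 = -10361/1295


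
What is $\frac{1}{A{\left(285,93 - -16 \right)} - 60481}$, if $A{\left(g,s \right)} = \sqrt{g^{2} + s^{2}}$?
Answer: $- \frac{60481}{3657858255} - \frac{\sqrt{93106}}{3657858255} \approx -1.6618 \cdot 10^{-5}$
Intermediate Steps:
$\frac{1}{A{\left(285,93 - -16 \right)} - 60481} = \frac{1}{\sqrt{285^{2} + \left(93 - -16\right)^{2}} - 60481} = \frac{1}{\sqrt{81225 + \left(93 + 16\right)^{2}} - 60481} = \frac{1}{\sqrt{81225 + 109^{2}} - 60481} = \frac{1}{\sqrt{81225 + 11881} - 60481} = \frac{1}{\sqrt{93106} - 60481} = \frac{1}{-60481 + \sqrt{93106}}$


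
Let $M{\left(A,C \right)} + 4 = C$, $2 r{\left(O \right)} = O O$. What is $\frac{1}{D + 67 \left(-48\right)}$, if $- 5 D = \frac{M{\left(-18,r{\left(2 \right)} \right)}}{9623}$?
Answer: $- \frac{48115}{154737838} \approx -0.00031095$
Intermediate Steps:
$r{\left(O \right)} = \frac{O^{2}}{2}$ ($r{\left(O \right)} = \frac{O O}{2} = \frac{O^{2}}{2}$)
$M{\left(A,C \right)} = -4 + C$
$D = \frac{2}{48115}$ ($D = - \frac{\left(-4 + \frac{2^{2}}{2}\right) \frac{1}{9623}}{5} = - \frac{\left(-4 + \frac{1}{2} \cdot 4\right) \frac{1}{9623}}{5} = - \frac{\left(-4 + 2\right) \frac{1}{9623}}{5} = - \frac{\left(-2\right) \frac{1}{9623}}{5} = \left(- \frac{1}{5}\right) \left(- \frac{2}{9623}\right) = \frac{2}{48115} \approx 4.1567 \cdot 10^{-5}$)
$\frac{1}{D + 67 \left(-48\right)} = \frac{1}{\frac{2}{48115} + 67 \left(-48\right)} = \frac{1}{\frac{2}{48115} - 3216} = \frac{1}{- \frac{154737838}{48115}} = - \frac{48115}{154737838}$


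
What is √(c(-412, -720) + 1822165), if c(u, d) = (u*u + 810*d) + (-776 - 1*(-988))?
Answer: √1408921 ≈ 1187.0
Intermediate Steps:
c(u, d) = 212 + u² + 810*d (c(u, d) = (u² + 810*d) + (-776 + 988) = (u² + 810*d) + 212 = 212 + u² + 810*d)
√(c(-412, -720) + 1822165) = √((212 + (-412)² + 810*(-720)) + 1822165) = √((212 + 169744 - 583200) + 1822165) = √(-413244 + 1822165) = √1408921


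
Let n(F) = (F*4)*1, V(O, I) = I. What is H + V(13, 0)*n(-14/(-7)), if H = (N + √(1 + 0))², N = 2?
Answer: 9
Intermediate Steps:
n(F) = 4*F (n(F) = (4*F)*1 = 4*F)
H = 9 (H = (2 + √(1 + 0))² = (2 + √1)² = (2 + 1)² = 3² = 9)
H + V(13, 0)*n(-14/(-7)) = 9 + 0*(4*(-14/(-7))) = 9 + 0*(4*(-14*(-⅐))) = 9 + 0*(4*2) = 9 + 0*8 = 9 + 0 = 9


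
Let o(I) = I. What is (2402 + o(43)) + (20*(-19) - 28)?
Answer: 2037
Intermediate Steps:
(2402 + o(43)) + (20*(-19) - 28) = (2402 + 43) + (20*(-19) - 28) = 2445 + (-380 - 28) = 2445 - 408 = 2037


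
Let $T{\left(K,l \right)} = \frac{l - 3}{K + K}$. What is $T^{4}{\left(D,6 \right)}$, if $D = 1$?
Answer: $\frac{81}{16} \approx 5.0625$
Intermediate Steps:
$T{\left(K,l \right)} = \frac{-3 + l}{2 K}$
$T^{4}{\left(D,6 \right)} = \left(\frac{-3 + 6}{2 \cdot 1}\right)^{4} = \left(\frac{1}{2} \cdot 1 \cdot 3\right)^{4} = \left(\frac{3}{2}\right)^{4} = \frac{81}{16}$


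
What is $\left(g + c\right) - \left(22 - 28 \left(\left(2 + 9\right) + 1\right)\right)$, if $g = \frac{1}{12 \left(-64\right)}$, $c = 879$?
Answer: $\frac{916223}{768} \approx 1193.0$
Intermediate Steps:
$g = - \frac{1}{768}$ ($g = \frac{1}{-768} = - \frac{1}{768} \approx -0.0013021$)
$\left(g + c\right) - \left(22 - 28 \left(\left(2 + 9\right) + 1\right)\right) = \left(- \frac{1}{768} + 879\right) - \left(22 - 28 \left(\left(2 + 9\right) + 1\right)\right) = \frac{675071}{768} - \left(22 - 28 \left(11 + 1\right)\right) = \frac{675071}{768} + \left(28 \cdot 12 - 22\right) = \frac{675071}{768} + \left(336 - 22\right) = \frac{675071}{768} + 314 = \frac{916223}{768}$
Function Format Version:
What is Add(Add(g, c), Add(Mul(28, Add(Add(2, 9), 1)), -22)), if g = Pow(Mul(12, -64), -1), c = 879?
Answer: Rational(916223, 768) ≈ 1193.0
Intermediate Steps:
g = Rational(-1, 768) (g = Pow(-768, -1) = Rational(-1, 768) ≈ -0.0013021)
Add(Add(g, c), Add(Mul(28, Add(Add(2, 9), 1)), -22)) = Add(Add(Rational(-1, 768), 879), Add(Mul(28, Add(Add(2, 9), 1)), -22)) = Add(Rational(675071, 768), Add(Mul(28, Add(11, 1)), -22)) = Add(Rational(675071, 768), Add(Mul(28, 12), -22)) = Add(Rational(675071, 768), Add(336, -22)) = Add(Rational(675071, 768), 314) = Rational(916223, 768)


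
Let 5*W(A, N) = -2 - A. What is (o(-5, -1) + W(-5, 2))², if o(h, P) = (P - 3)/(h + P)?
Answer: 361/225 ≈ 1.6044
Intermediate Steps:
W(A, N) = -⅖ - A/5 (W(A, N) = (-2 - A)/5 = -⅖ - A/5)
o(h, P) = (-3 + P)/(P + h)
(o(-5, -1) + W(-5, 2))² = ((-3 - 1)/(-1 - 5) + (-⅖ - ⅕*(-5)))² = (-4/(-6) + (-⅖ + 1))² = (-⅙*(-4) + ⅗)² = (⅔ + ⅗)² = (19/15)² = 361/225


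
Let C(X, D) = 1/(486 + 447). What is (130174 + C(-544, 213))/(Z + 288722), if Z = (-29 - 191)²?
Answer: 121452343/314534826 ≈ 0.38613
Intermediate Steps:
Z = 48400 (Z = (-220)² = 48400)
C(X, D) = 1/933
(130174 + C(-544, 213))/(Z + 288722) = (130174 + 1/933)/(48400 + 288722) = (121452343/933)/337122 = (121452343/933)*(1/337122) = 121452343/314534826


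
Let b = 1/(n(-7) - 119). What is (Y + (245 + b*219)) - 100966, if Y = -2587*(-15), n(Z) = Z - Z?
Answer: -7368223/119 ≈ -61918.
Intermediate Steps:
n(Z) = 0
Y = 38805
b = -1/119 (b = 1/(0 - 119) = 1/(-119) = -1/119 ≈ -0.0084034)
(Y + (245 + b*219)) - 100966 = (38805 + (245 - 1/119*219)) - 100966 = (38805 + (245 - 219/119)) - 100966 = (38805 + 28936/119) - 100966 = 4646731/119 - 100966 = -7368223/119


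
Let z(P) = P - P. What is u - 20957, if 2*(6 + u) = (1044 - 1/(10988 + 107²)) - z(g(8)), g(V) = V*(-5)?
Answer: -917269435/44874 ≈ -20441.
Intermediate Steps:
g(V) = -5*V
z(P) = 0
u = 23154983/44874 (u = -6 + ((1044 - 1/(10988 + 107²)) - 1*0)/2 = -6 + ((1044 - 1/(10988 + 11449)) + 0)/2 = -6 + ((1044 - 1/22437) + 0)/2 = -6 + (23424227/22437 + 0)/2 = -6 + (½)*(23424227/22437) = -6 + 23424227/44874 = 23154983/44874 ≈ 516.00)
u - 20957 = 23154983/44874 - 20957 = -917269435/44874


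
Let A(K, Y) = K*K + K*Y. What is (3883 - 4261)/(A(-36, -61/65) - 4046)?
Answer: 1755/12611 ≈ 0.13916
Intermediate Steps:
A(K, Y) = K² + K*Y
(3883 - 4261)/(A(-36, -61/65) - 4046) = (3883 - 4261)/(-36*(-36 - 61/65) - 4046) = -378/(-36*(-36 - 61*1/65) - 4046) = -378/(-36*(-36 - 61/65) - 4046) = -378/(-36*(-2401/65) - 4046) = -378/(86436/65 - 4046) = -378/(-176554/65) = -378*(-65/176554) = 1755/12611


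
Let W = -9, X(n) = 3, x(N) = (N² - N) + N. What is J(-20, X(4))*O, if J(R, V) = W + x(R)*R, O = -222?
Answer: 1777998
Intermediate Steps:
x(N) = N²
J(R, V) = -9 + R³ (J(R, V) = -9 + R²*R = -9 + R³)
J(-20, X(4))*O = (-9 + (-20)³)*(-222) = (-9 - 8000)*(-222) = -8009*(-222) = 1777998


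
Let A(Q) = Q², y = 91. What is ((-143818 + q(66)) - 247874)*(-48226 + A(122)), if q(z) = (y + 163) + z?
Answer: 13049125224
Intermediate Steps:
q(z) = 254 + z (q(z) = (91 + 163) + z = 254 + z)
((-143818 + q(66)) - 247874)*(-48226 + A(122)) = ((-143818 + (254 + 66)) - 247874)*(-48226 + 122²) = ((-143818 + 320) - 247874)*(-48226 + 14884) = (-143498 - 247874)*(-33342) = -391372*(-33342) = 13049125224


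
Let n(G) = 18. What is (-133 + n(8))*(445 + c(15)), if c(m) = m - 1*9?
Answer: -51865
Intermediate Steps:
c(m) = -9 + m (c(m) = m - 9 = -9 + m)
(-133 + n(8))*(445 + c(15)) = (-133 + 18)*(445 + (-9 + 15)) = -115*(445 + 6) = -115*451 = -51865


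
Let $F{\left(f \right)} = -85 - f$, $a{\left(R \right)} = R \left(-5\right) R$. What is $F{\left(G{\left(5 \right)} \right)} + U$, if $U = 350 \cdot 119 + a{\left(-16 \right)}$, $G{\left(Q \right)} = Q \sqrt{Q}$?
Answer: $40285 - 5 \sqrt{5} \approx 40274.0$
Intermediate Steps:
$a{\left(R \right)} = - 5 R^{2}$ ($a{\left(R \right)} = - 5 R R = - 5 R^{2}$)
$G{\left(Q \right)} = Q^{\frac{3}{2}}$
$U = 40370$ ($U = 350 \cdot 119 - 5 \left(-16\right)^{2} = 41650 - 1280 = 40370$)
$F{\left(G{\left(5 \right)} \right)} + U = \left(-85 - 5^{\frac{3}{2}}\right) + 40370 = \left(-85 - 5 \sqrt{5}\right) + 40370 = 40285 - 5 \sqrt{5}$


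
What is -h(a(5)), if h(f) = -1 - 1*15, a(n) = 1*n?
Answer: 16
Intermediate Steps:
a(n) = n
h(f) = -16 (h(f) = -1 - 15 = -16)
-h(a(5)) = -1*(-16) = 16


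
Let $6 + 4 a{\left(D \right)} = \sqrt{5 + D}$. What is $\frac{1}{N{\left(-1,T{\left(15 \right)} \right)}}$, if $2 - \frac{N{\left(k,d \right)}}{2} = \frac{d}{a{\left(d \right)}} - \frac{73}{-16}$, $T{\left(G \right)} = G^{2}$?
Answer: $\frac{377416}{99974543} - \frac{57600 \sqrt{230}}{99974543} \approx -0.0049626$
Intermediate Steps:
$a{\left(D \right)} = - \frac{3}{2} + \frac{\sqrt{5 + D}}{4}$
$N{\left(k,d \right)} = - \frac{41}{8} - \frac{2 d}{- \frac{3}{2} + \frac{\sqrt{5 + d}}{4}}$ ($N{\left(k,d \right)} = 4 - 2 \left(\frac{d}{- \frac{3}{2} + \frac{\sqrt{5 + d}}{4}} - \frac{73}{-16}\right) = 4 - 2 \left(\frac{d}{- \frac{3}{2} + \frac{\sqrt{5 + d}}{4}} - - \frac{73}{16}\right) = 4 - 2 \left(\frac{d}{- \frac{3}{2} + \frac{\sqrt{5 + d}}{4}} + \frac{73}{16}\right) = 4 - 2 \left(\frac{73}{16} + \frac{d}{- \frac{3}{2} + \frac{\sqrt{5 + d}}{4}}\right) = 4 - \left(\frac{73}{8} + \frac{2 d}{- \frac{3}{2} + \frac{\sqrt{5 + d}}{4}}\right) = - \frac{41}{8} - \frac{2 d}{- \frac{3}{2} + \frac{\sqrt{5 + d}}{4}}$)
$\frac{1}{N{\left(-1,T{\left(15 \right)} \right)}} = \frac{1}{\frac{1}{8} \frac{1}{-6 + \sqrt{5 + 15^{2}}} \left(246 - 64 \cdot 15^{2} - 41 \sqrt{5 + 15^{2}}\right)} = \frac{1}{\frac{1}{8} \frac{1}{-6 + \sqrt{5 + 225}} \left(246 - 14400 - 41 \sqrt{5 + 225}\right)} = \frac{1}{\frac{1}{8} \frac{1}{-6 + \sqrt{230}} \left(246 - 14400 - 41 \sqrt{230}\right)} = \frac{1}{\frac{1}{8} \frac{1}{-6 + \sqrt{230}} \left(-14154 - 41 \sqrt{230}\right)} = \frac{8 \left(-6 + \sqrt{230}\right)}{-14154 - 41 \sqrt{230}}$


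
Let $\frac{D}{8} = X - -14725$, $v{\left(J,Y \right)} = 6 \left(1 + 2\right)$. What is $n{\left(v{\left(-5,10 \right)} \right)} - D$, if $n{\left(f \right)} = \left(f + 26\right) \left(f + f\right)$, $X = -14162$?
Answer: $-2920$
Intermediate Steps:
$v{\left(J,Y \right)} = 18$ ($v{\left(J,Y \right)} = 6 \cdot 3 = 18$)
$n{\left(f \right)} = 2 f \left(26 + f\right)$ ($n{\left(f \right)} = \left(26 + f\right) 2 f = 2 f \left(26 + f\right)$)
$D = 4504$ ($D = 8 \left(-14162 - -14725\right) = 8 \left(-14162 + 14725\right) = 8 \cdot 563 = 4504$)
$n{\left(v{\left(-5,10 \right)} \right)} - D = 2 \cdot 18 \left(26 + 18\right) - 4504 = 2 \cdot 18 \cdot 44 - 4504 = 1584 - 4504 = -2920$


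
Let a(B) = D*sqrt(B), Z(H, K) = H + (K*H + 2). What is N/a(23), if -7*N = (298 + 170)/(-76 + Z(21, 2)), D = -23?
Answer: -468*sqrt(23)/40733 ≈ -0.055102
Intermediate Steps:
Z(H, K) = 2 + H + H*K (Z(H, K) = H + (H*K + 2) = H + (2 + H*K) = 2 + H + H*K)
a(B) = -23*sqrt(B)
N = 468/77 (N = -(298 + 170)/(7*(-76 + (2 + 21 + 21*2))) = -468/(7*(-76 + (2 + 21 + 42))) = -468/(7*(-76 + 65)) = -468/(7*(-11)) = -468*(-1)/(7*11) = -1/7*(-468/11) = 468/77 ≈ 6.0779)
N/a(23) = 468/(77*((-23*sqrt(23)))) = 468*(-sqrt(23)/529)/77 = -468*sqrt(23)/40733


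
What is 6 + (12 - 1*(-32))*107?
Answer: 4714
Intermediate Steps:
6 + (12 - 1*(-32))*107 = 6 + (12 + 32)*107 = 6 + 44*107 = 6 + 4708 = 4714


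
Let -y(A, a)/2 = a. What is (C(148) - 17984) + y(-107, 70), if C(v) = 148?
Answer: -17976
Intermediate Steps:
y(A, a) = -2*a
(C(148) - 17984) + y(-107, 70) = (148 - 17984) - 2*70 = -17836 - 140 = -17976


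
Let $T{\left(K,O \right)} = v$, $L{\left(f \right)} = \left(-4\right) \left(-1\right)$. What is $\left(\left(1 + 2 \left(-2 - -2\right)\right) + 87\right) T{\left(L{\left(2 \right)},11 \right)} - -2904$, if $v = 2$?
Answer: $3080$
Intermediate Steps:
$L{\left(f \right)} = 4$
$T{\left(K,O \right)} = 2$
$\left(\left(1 + 2 \left(-2 - -2\right)\right) + 87\right) T{\left(L{\left(2 \right)},11 \right)} - -2904 = \left(\left(1 + 2 \left(-2 - -2\right)\right) + 87\right) 2 - -2904 = \left(\left(1 + 2 \left(-2 + 2\right)\right) + 87\right) 2 + 2904 = \left(\left(1 + 2 \cdot 0\right) + 87\right) 2 + 2904 = \left(\left(1 + 0\right) + 87\right) 2 + 2904 = \left(1 + 87\right) 2 + 2904 = 88 \cdot 2 + 2904 = 176 + 2904 = 3080$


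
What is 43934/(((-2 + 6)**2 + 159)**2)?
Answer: 43934/30625 ≈ 1.4346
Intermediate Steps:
43934/(((-2 + 6)**2 + 159)**2) = 43934/((4**2 + 159)**2) = 43934/((16 + 159)**2) = 43934/(175**2) = 43934/30625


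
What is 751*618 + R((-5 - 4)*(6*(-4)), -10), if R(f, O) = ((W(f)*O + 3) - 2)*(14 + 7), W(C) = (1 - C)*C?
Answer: 10216539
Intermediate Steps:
W(C) = C*(1 - C)
R(f, O) = 21 + 21*O*f*(1 - f) (R(f, O) = (((f*(1 - f))*O + 3) - 2)*(14 + 7) = ((O*f*(1 - f) + 3) - 2)*21 = ((3 + O*f*(1 - f)) - 2)*21 = (1 + O*f*(1 - f))*21 = 21 + 21*O*f*(1 - f))
751*618 + R((-5 - 4)*(6*(-4)), -10) = 751*618 + (21 - 21*(-10)*(-5 - 4)*(6*(-4))*(-1 + (-5 - 4)*(6*(-4)))) = 464118 + (21 - 21*(-10)*(-9*(-24))*(-1 - 9*(-24))) = 464118 + (21 - 21*(-10)*216*(-1 + 216)) = 464118 + (21 - 21*(-10)*216*215) = 464118 + (21 + 9752400) = 464118 + 9752421 = 10216539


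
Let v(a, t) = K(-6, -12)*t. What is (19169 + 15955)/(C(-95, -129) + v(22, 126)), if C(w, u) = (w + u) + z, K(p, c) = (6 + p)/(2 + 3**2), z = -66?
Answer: -17562/145 ≈ -121.12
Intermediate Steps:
K(p, c) = 6/11 + p/11 (K(p, c) = (6 + p)/(2 + 9) = (6 + p)/11 = (6 + p)*(1/11) = 6/11 + p/11)
C(w, u) = -66 + u + w (C(w, u) = (w + u) - 66 = (u + w) - 66 = -66 + u + w)
v(a, t) = 0 (v(a, t) = (6/11 + (1/11)*(-6))*t = (6/11 - 6/11)*t = 0*t = 0)
(19169 + 15955)/(C(-95, -129) + v(22, 126)) = (19169 + 15955)/((-66 - 129 - 95) + 0) = 35124/(-290 + 0) = 35124/(-290) = 35124*(-1/290) = -17562/145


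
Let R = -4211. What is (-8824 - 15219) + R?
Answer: -28254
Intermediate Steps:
(-8824 - 15219) + R = (-8824 - 15219) - 4211 = -24043 - 4211 = -28254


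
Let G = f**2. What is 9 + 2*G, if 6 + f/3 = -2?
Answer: 1161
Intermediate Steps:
f = -24 (f = -18 + 3*(-2) = -18 - 6 = -24)
G = 576 (G = (-24)**2 = 576)
9 + 2*G = 9 + 2*576 = 9 + 1152 = 1161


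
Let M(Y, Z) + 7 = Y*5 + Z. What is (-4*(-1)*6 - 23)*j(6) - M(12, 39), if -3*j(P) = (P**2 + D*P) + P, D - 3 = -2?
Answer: -108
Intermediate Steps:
D = 1 (D = 3 - 2 = 1)
M(Y, Z) = -7 + Z + 5*Y (M(Y, Z) = -7 + (Y*5 + Z) = -7 + (5*Y + Z) = -7 + (Z + 5*Y) = -7 + Z + 5*Y)
j(P) = -2*P/3 - P**2/3 (j(P) = -((P**2 + 1*P) + P)/3 = -((P**2 + P) + P)/3 = -((P + P**2) + P)/3 = -(P**2 + 2*P)/3 = -2*P/3 - P**2/3)
(-4*(-1)*6 - 23)*j(6) - M(12, 39) = (-4*(-1)*6 - 23)*(-1/3*6*(2 + 6)) - (-7 + 39 + 5*12) = (4*6 - 23)*(-1/3*6*8) - (-7 + 39 + 60) = (24 - 23)*(-16) - 1*92 = 1*(-16) - 92 = -16 - 92 = -108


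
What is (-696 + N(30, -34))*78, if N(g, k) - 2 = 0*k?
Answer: -54132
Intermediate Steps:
N(g, k) = 2 (N(g, k) = 2 + 0*k = 2 + 0 = 2)
(-696 + N(30, -34))*78 = (-696 + 2)*78 = -694*78 = -54132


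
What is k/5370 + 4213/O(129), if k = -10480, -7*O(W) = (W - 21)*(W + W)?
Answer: -15012713/4987656 ≈ -3.0100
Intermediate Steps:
O(W) = -2*W*(-21 + W)/7 (O(W) = -(W - 21)*(W + W)/7 = -(-21 + W)*2*W/7 = -2*W*(-21 + W)/7)
k/5370 + 4213/O(129) = -10480/5370 + 4213/(((2/7)*129*(21 - 1*129))) = -10480*1/5370 + 4213/(((2/7)*129*(21 - 129))) = -1048/537 + 4213/(((2/7)*129*(-108))) = -1048/537 + 4213/(-27864/7) = -1048/537 + 4213*(-7/27864) = -1048/537 - 29491/27864 = -15012713/4987656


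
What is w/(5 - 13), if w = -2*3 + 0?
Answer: ¾ ≈ 0.75000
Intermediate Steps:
w = -6 (w = -6 + 0 = -6)
w/(5 - 13) = -6/(5 - 13) = -6/(-8) = -⅛*(-6) = ¾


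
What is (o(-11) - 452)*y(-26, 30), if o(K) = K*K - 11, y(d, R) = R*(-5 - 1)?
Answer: 61560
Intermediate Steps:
y(d, R) = -6*R (y(d, R) = R*(-6) = -6*R)
o(K) = -11 + K² (o(K) = K² - 11 = -11 + K²)
(o(-11) - 452)*y(-26, 30) = ((-11 + (-11)²) - 452)*(-6*30) = ((-11 + 121) - 452)*(-180) = (110 - 452)*(-180) = -342*(-180) = 61560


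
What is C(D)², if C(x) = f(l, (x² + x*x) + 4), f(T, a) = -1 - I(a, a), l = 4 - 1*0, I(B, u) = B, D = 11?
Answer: 61009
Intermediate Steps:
l = 4 (l = 4 + 0 = 4)
f(T, a) = -1 - a
C(x) = -5 - 2*x² (C(x) = -1 - ((x² + x*x) + 4) = -1 - ((x² + x²) + 4) = -1 - (2*x² + 4) = -1 - (4 + 2*x²) = -1 + (-4 - 2*x²) = -5 - 2*x²)
C(D)² = (-5 - 2*11²)² = (-5 - 2*121)² = (-5 - 242)² = (-247)² = 61009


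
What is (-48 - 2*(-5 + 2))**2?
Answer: 1764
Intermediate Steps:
(-48 - 2*(-5 + 2))**2 = (-48 - 2*(-3))**2 = (-48 + 6)**2 = (-42)**2 = 1764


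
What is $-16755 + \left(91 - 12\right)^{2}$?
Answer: $-10514$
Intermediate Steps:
$-16755 + \left(91 - 12\right)^{2} = -16755 + 79^{2} = -16755 + 6241 = -10514$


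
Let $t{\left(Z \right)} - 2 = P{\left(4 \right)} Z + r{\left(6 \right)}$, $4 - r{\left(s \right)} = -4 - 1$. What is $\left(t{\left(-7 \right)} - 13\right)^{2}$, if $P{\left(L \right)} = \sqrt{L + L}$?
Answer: $396 + 56 \sqrt{2} \approx 475.2$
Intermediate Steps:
$P{\left(L \right)} = \sqrt{2} \sqrt{L}$ ($P{\left(L \right)} = \sqrt{2 L} = \sqrt{2} \sqrt{L}$)
$r{\left(s \right)} = 9$ ($r{\left(s \right)} = 4 - \left(-4 - 1\right) = 4 - -5 = 4 + 5 = 9$)
$t{\left(Z \right)} = 11 + 2 Z \sqrt{2}$ ($t{\left(Z \right)} = 2 + \left(\sqrt{2} \sqrt{4} Z + 9\right) = 2 + \left(\sqrt{2} \cdot 2 Z + 9\right) = 2 + \left(2 \sqrt{2} Z + 9\right) = 2 + \left(2 Z \sqrt{2} + 9\right) = 2 + \left(9 + 2 Z \sqrt{2}\right) = 11 + 2 Z \sqrt{2}$)
$\left(t{\left(-7 \right)} - 13\right)^{2} = \left(\left(11 + 2 \left(-7\right) \sqrt{2}\right) - 13\right)^{2} = \left(\left(11 - 14 \sqrt{2}\right) - 13\right)^{2} = \left(-2 - 14 \sqrt{2}\right)^{2}$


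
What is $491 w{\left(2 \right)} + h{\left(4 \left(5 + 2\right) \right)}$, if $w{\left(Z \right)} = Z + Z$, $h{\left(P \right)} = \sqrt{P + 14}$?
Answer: $1964 + \sqrt{42} \approx 1970.5$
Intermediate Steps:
$h{\left(P \right)} = \sqrt{14 + P}$
$w{\left(Z \right)} = 2 Z$
$491 w{\left(2 \right)} + h{\left(4 \left(5 + 2\right) \right)} = 491 \cdot 2 \cdot 2 + \sqrt{14 + 4 \left(5 + 2\right)} = 491 \cdot 4 + \sqrt{14 + 4 \cdot 7} = 1964 + \sqrt{14 + 28} = 1964 + \sqrt{42}$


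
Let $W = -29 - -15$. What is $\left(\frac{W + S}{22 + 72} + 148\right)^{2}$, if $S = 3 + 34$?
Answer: $\frac{194184225}{8836} \approx 21977.0$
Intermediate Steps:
$S = 37$
$W = -14$ ($W = -29 + 15 = -14$)
$\left(\frac{W + S}{22 + 72} + 148\right)^{2} = \left(\frac{-14 + 37}{22 + 72} + 148\right)^{2} = \left(\frac{23}{94} + 148\right)^{2} = \left(\frac{13935}{94}\right)^{2} = \frac{194184225}{8836}$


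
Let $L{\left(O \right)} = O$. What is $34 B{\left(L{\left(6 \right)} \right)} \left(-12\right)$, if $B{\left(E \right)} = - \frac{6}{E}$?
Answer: $408$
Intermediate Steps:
$34 B{\left(L{\left(6 \right)} \right)} \left(-12\right) = 34 \left(- \frac{6}{6}\right) \left(-12\right) = 34 \left(\left(-6\right) \frac{1}{6}\right) \left(-12\right) = 34 \left(-1\right) \left(-12\right) = \left(-34\right) \left(-12\right) = 408$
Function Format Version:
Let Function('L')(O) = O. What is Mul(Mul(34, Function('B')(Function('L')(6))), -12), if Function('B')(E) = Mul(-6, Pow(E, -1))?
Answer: 408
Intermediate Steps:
Mul(Mul(34, Function('B')(Function('L')(6))), -12) = Mul(Mul(34, Mul(-6, Pow(6, -1))), -12) = Mul(Mul(34, Mul(-6, Rational(1, 6))), -12) = Mul(Mul(34, -1), -12) = Mul(-34, -12) = 408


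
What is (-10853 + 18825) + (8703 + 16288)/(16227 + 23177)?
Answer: 314153679/39404 ≈ 7972.6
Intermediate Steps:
(-10853 + 18825) + (8703 + 16288)/(16227 + 23177) = 7972 + 24991/39404 = 314153679/39404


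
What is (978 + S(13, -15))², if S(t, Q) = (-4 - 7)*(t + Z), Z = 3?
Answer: 643204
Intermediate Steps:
S(t, Q) = -33 - 11*t (S(t, Q) = (-4 - 7)*(t + 3) = -11*(3 + t) = -33 - 11*t)
(978 + S(13, -15))² = (978 + (-33 - 11*13))² = (978 + (-33 - 143))² = (978 - 176)² = 802² = 643204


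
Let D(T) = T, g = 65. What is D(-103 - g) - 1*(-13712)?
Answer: 13544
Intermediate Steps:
D(-103 - g) - 1*(-13712) = (-103 - 1*65) - 1*(-13712) = (-103 - 65) + 13712 = -168 + 13712 = 13544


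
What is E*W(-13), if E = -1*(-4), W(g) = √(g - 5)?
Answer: 12*I*√2 ≈ 16.971*I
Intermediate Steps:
W(g) = √(-5 + g)
E = 4
E*W(-13) = 4*√(-5 - 13) = 4*√(-18) = 4*(3*I*√2) = 12*I*√2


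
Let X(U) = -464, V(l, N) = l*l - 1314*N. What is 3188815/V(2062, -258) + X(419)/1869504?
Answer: 93115191259/134103494616 ≈ 0.69435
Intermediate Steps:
V(l, N) = l² - 1314*N
3188815/V(2062, -258) + X(419)/1869504 = 3188815/(2062² - 1314*(-258)) - 464/1869504 = 3188815/(4251844 + 339012) - 464*1/1869504 = 3188815/4590856 - 29/116844 = 93115191259/134103494616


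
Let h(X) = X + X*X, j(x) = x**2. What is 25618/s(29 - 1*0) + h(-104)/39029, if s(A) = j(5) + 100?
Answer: 1001183922/4878625 ≈ 205.22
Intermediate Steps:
h(X) = X + X**2
s(A) = 125 (s(A) = 5**2 + 100 = 25 + 100 = 125)
25618/s(29 - 1*0) + h(-104)/39029 = 25618/125 - 104*(1 - 104)/39029 = 25618*(1/125) - 104*(-103)*(1/39029) = 25618/125 + 10712*(1/39029) = 25618/125 + 10712/39029 = 1001183922/4878625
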